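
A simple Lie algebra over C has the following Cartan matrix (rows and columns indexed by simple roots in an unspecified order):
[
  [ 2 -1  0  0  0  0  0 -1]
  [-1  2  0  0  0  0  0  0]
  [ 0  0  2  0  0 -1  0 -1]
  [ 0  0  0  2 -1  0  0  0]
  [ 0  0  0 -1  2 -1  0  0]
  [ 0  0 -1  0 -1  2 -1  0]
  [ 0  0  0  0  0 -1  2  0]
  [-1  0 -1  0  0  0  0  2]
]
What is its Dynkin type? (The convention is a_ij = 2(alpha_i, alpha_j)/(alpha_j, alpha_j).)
The matrix has rank 8 with 2's on the diagonal. Reading the off-diagonal entries as Dynkin edges (a single edge where a_ij = a_ji = -1; a double or triple edge where a_ij * a_ji = 2 or 3), the diagram is a chain of 7 nodes with one extra node attached to the third node from one end (E_8). One simple-root ordering that puts it in standard form is (alpha_4, alpha_7, alpha_5, alpha_6, alpha_3, alpha_8, alpha_1, alpha_2). So the algebra is type E_8.

type E_8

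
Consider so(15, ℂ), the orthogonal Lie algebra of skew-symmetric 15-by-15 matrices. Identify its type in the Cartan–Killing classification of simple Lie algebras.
This is so(15) with 15 odd, which has dimension 15(15-1)/2 = 105 and rank (15-1)/2 = 7. In the classification of classical Lie algebras, the orthogonal algebra so(2n+1) in an odd number of variables has type B_n; here n = 7, so the Dynkin diagram is a chain of 7 nodes with a double edge at one end; the terminal node there is the unique short simple root (B_7). Hence the type is B_7.

type B_7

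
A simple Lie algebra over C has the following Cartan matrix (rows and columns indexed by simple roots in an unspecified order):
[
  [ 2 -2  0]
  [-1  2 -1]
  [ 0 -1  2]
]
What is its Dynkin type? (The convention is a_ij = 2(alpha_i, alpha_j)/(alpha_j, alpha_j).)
The matrix has rank 3 with 2's on the diagonal. Reading the off-diagonal entries as Dynkin edges (a single edge where a_ij = a_ji = -1; a double or triple edge where a_ij * a_ji = 2 or 3), the diagram is a chain of 3 nodes with a double edge at one end; the terminal node there is the unique long simple root (C_3). One simple-root ordering that puts it in standard form is (alpha_3, alpha_2, alpha_1). So the algebra is type C_3, i.e. sp(6).

C3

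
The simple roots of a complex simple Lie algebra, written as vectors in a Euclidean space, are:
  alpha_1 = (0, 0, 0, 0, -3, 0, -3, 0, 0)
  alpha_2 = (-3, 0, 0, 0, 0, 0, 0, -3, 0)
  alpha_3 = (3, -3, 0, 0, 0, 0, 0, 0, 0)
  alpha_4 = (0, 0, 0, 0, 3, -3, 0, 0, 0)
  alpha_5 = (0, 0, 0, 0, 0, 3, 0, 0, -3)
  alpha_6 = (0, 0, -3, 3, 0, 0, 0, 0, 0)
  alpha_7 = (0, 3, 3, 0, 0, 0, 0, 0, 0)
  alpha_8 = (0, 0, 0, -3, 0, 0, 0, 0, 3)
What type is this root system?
Compute the Cartan integers a_ij = 2(alpha_i, alpha_j)/(alpha_j, alpha_j); the resulting 8x8 Cartan matrix is
[[2, 0, 0, -1, 0, 0, 0, 0], [0, 2, -1, 0, 0, 0, 0, 0], [0, -1, 2, 0, 0, 0, -1, 0], [-1, 0, 0, 2, -1, 0, 0, 0], [0, 0, 0, -1, 2, 0, 0, -1], [0, 0, 0, 0, 0, 2, -1, -1], [0, 0, -1, 0, 0, -1, 2, 0], [0, 0, 0, 0, -1, -1, 0, 2]].
All simple roots have the same length, so the diagram is simply laced. The associated Dynkin diagram is a chain of 8 nodes with single edges (A_8), so the type is A_8 (the algebra sl(9)).

type A_8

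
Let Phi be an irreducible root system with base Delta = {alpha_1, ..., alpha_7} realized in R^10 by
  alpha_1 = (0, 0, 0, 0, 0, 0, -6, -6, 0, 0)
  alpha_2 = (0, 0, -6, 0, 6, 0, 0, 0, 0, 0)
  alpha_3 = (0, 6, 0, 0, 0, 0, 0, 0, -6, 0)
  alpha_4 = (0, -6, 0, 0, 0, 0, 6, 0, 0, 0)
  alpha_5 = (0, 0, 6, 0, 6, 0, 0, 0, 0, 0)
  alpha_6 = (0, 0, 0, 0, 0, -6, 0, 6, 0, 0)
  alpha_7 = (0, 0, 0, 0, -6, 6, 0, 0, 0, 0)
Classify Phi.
Compute the Cartan integers a_ij = 2(alpha_i, alpha_j)/(alpha_j, alpha_j); the resulting 7x7 Cartan matrix is
[[2, 0, 0, -1, 0, -1, 0], [0, 2, 0, 0, 0, 0, -1], [0, 0, 2, -1, 0, 0, 0], [-1, 0, -1, 2, 0, 0, 0], [0, 0, 0, 0, 2, 0, -1], [-1, 0, 0, 0, 0, 2, -1], [0, -1, 0, 0, -1, -1, 2]].
All simple roots have the same length, so the diagram is simply laced. The associated Dynkin diagram is a chain of 5 nodes with a fork of two nodes at one end (D_7), so the type is D_7 (the algebra so(14)).

D_7 (so(14))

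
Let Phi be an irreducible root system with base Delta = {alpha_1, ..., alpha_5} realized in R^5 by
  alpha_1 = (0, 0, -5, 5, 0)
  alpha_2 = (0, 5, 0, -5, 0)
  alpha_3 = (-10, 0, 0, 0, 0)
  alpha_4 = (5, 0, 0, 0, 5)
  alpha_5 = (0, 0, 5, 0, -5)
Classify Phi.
C_5 (sp(10))

Compute the Cartan integers a_ij = 2(alpha_i, alpha_j)/(alpha_j, alpha_j); the resulting 5x5 Cartan matrix is
[[2, -1, 0, 0, -1], [-1, 2, 0, 0, 0], [0, 0, 2, -2, 0], [0, 0, -1, 2, -1], [-1, 0, 0, -1, 2]].
The roots have two lengths (squared-length ratio 2:1); the short ones are alpha_{1,2,4,5}. The associated Dynkin diagram is a chain of 5 nodes with a double edge at one end; the terminal node there is the unique long simple root (C_5), so the type is C_5 (the algebra sp(10)).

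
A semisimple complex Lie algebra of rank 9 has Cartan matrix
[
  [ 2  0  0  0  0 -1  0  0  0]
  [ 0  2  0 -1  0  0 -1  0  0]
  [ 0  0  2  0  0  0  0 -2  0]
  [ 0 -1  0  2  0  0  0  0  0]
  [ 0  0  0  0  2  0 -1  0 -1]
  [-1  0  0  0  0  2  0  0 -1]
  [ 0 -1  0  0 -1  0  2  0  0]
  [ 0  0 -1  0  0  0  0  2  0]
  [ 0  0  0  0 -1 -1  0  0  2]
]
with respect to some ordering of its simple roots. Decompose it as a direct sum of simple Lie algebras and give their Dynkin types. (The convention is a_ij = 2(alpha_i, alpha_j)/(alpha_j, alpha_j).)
The diagram associated to this matrix has two connected components: the simple roots {alpha_1, alpha_2, alpha_4, alpha_5, alpha_6, alpha_7, alpha_9} form a chain of 7 nodes with single edges (A_7), and {alpha_3, alpha_8} form a chain of 2 nodes with a double edge at one end; the terminal node there is the unique short simple root (B_2). A semisimple Lie algebra decomposes uniquely as the direct sum of simple ideals, one per connected component of its Dynkin diagram, so g ≅ A_7 ⊕ B_2 (dimension 63 + 10 = 73).

A7 ⊕ B2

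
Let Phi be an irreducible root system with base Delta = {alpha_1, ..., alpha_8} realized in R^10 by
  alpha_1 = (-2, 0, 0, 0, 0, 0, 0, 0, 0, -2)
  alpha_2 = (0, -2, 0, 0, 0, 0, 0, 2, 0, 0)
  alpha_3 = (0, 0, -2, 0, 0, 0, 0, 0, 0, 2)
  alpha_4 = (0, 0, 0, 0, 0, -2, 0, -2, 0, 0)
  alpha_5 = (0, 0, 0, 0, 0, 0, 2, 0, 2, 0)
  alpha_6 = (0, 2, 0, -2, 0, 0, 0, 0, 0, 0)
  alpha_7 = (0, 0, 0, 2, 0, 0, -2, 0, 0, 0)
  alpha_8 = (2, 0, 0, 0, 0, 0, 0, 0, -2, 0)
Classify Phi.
A_8

Compute the Cartan integers a_ij = 2(alpha_i, alpha_j)/(alpha_j, alpha_j); the resulting 8x8 Cartan matrix is
[[2, 0, -1, 0, 0, 0, 0, -1], [0, 2, 0, -1, 0, -1, 0, 0], [-1, 0, 2, 0, 0, 0, 0, 0], [0, -1, 0, 2, 0, 0, 0, 0], [0, 0, 0, 0, 2, 0, -1, -1], [0, -1, 0, 0, 0, 2, -1, 0], [0, 0, 0, 0, -1, -1, 2, 0], [-1, 0, 0, 0, -1, 0, 0, 2]].
All simple roots have the same length, so the diagram is simply laced. The associated Dynkin diagram is a chain of 8 nodes with single edges (A_8), so the type is A_8 (the algebra sl(9)).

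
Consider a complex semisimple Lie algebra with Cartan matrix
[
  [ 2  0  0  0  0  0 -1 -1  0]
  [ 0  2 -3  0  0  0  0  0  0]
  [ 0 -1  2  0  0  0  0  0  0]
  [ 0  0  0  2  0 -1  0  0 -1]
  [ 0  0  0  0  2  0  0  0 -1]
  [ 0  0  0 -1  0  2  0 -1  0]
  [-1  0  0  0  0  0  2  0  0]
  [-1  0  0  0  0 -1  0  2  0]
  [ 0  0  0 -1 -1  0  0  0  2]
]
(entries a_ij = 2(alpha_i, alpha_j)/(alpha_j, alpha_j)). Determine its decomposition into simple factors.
The diagram associated to this matrix has two connected components: the simple roots {alpha_1, alpha_4, alpha_5, alpha_6, alpha_7, alpha_8, alpha_9} form a chain of 7 nodes with single edges (A_7), and {alpha_2, alpha_3} form two nodes joined by a triple edge (G_2). A semisimple Lie algebra decomposes uniquely as the direct sum of simple ideals, one per connected component of its Dynkin diagram, so g ≅ A_7 ⊕ G_2 (dimension 63 + 14 = 77).

A_7 (sl(8)) + G_2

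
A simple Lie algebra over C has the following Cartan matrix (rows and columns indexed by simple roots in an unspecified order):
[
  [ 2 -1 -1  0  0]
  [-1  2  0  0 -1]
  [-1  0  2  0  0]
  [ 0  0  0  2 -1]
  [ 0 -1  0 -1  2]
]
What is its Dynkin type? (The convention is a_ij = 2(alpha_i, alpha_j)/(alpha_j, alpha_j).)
The matrix has rank 5 with 2's on the diagonal. Reading the off-diagonal entries as Dynkin edges (a single edge where a_ij = a_ji = -1; a double or triple edge where a_ij * a_ji = 2 or 3), the diagram is a chain of 5 nodes with single edges (A_5). One simple-root ordering that puts it in standard form is (alpha_4, alpha_5, alpha_2, alpha_1, alpha_3). So the algebra is type A_5, i.e. sl(6).

A_5 (sl(6))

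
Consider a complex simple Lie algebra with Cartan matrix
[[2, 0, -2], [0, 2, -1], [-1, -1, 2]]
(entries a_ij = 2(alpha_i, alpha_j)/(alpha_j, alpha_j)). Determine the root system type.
The matrix has rank 3 with 2's on the diagonal. Reading the off-diagonal entries as Dynkin edges (a single edge where a_ij = a_ji = -1; a double or triple edge where a_ij * a_ji = 2 or 3), the diagram is a chain of 3 nodes with a double edge at one end; the terminal node there is the unique long simple root (C_3). One simple-root ordering that puts it in standard form is (alpha_2, alpha_3, alpha_1). So the algebra is type C_3, i.e. sp(6).

C3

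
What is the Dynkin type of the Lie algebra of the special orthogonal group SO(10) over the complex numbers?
This is so(10) with 10 even, which has dimension 10(10-1)/2 = 45 and rank 10/2 = 5. In the classification of classical Lie algebras, the orthogonal algebra so(2n) in an even number of variables has type D_n; here n = 5, so the Dynkin diagram is a chain of 3 nodes with a fork of two nodes at one end (D_5). Hence the type is D_5.

type D_5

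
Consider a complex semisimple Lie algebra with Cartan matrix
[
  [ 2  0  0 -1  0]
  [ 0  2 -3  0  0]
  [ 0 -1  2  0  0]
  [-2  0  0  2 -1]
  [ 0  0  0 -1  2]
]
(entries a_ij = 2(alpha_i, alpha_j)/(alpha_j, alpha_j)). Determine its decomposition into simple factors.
type B_3 + type G_2

The diagram associated to this matrix has two connected components: the simple roots {alpha_1, alpha_4, alpha_5} form a chain of 3 nodes with a double edge at one end; the terminal node there is the unique short simple root (B_3), and {alpha_2, alpha_3} form two nodes joined by a triple edge (G_2). A semisimple Lie algebra decomposes uniquely as the direct sum of simple ideals, one per connected component of its Dynkin diagram, so g ≅ B_3 ⊕ G_2 (dimension 21 + 14 = 35).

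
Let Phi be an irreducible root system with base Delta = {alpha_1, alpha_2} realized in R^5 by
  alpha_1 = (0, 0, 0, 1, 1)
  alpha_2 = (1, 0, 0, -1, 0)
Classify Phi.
A_2

Compute the Cartan integers a_ij = 2(alpha_i, alpha_j)/(alpha_j, alpha_j); the resulting 2x2 Cartan matrix is
[[2, -1], [-1, 2]].
All simple roots have the same length, so the diagram is simply laced. The associated Dynkin diagram is a chain of 2 nodes with single edges (A_2), so the type is A_2 (the algebra sl(3)).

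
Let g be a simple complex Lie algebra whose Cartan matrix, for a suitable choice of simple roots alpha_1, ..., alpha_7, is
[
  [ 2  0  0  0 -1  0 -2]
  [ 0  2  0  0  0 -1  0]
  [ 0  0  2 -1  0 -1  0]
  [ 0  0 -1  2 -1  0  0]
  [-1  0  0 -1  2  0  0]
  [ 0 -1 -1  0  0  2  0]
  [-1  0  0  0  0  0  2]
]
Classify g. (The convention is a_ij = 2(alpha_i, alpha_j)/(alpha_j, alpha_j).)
The matrix has rank 7 with 2's on the diagonal. Reading the off-diagonal entries as Dynkin edges (a single edge where a_ij = a_ji = -1; a double or triple edge where a_ij * a_ji = 2 or 3), the diagram is a chain of 7 nodes with a double edge at one end; the terminal node there is the unique short simple root (B_7). One simple-root ordering that puts it in standard form is (alpha_2, alpha_6, alpha_3, alpha_4, alpha_5, alpha_1, alpha_7). So the algebra is type B_7, i.e. so(15).

B7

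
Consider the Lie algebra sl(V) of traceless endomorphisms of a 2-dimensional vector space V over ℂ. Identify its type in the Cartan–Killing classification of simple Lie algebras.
A1

This is sl(2), which has dimension 2^2 - 1 = 3 and rank 2 - 1 = 1 (a Cartan subalgebra is the diagonal traceless matrices). In the classification of classical Lie algebras, the special linear algebra sl(n+1) has type A_n; here n = 1, so the Dynkin diagram is a chain of 1 nodes with single edges (A_1). Hence the type is A_1.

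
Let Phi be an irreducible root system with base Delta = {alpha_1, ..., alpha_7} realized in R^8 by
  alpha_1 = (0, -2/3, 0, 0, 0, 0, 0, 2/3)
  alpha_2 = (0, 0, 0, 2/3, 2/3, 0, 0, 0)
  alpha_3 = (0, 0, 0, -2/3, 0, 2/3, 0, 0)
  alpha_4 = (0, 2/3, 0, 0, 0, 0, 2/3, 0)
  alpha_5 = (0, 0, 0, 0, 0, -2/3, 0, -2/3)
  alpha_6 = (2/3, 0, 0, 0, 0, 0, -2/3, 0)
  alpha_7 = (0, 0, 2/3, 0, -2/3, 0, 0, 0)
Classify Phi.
type A_7

Compute the Cartan integers a_ij = 2(alpha_i, alpha_j)/(alpha_j, alpha_j); the resulting 7x7 Cartan matrix is
[[2, 0, 0, -1, -1, 0, 0], [0, 2, -1, 0, 0, 0, -1], [0, -1, 2, 0, -1, 0, 0], [-1, 0, 0, 2, 0, -1, 0], [-1, 0, -1, 0, 2, 0, 0], [0, 0, 0, -1, 0, 2, 0], [0, -1, 0, 0, 0, 0, 2]].
All simple roots have the same length, so the diagram is simply laced. The associated Dynkin diagram is a chain of 7 nodes with single edges (A_7), so the type is A_7 (the algebra sl(8)).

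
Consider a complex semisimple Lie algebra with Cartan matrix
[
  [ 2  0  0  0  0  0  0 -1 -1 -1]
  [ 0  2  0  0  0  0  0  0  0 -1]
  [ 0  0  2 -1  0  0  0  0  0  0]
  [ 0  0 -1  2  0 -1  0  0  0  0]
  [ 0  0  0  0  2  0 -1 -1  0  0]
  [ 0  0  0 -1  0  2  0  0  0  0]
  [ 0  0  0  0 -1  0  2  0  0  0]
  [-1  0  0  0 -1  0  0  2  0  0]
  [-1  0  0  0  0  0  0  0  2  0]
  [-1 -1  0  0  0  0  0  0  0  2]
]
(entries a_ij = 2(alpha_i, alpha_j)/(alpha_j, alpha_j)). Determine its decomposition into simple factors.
The diagram associated to this matrix has two connected components: the simple roots {alpha_3, alpha_4, alpha_6} form a chain of 3 nodes with single edges (A_3), and {alpha_1, alpha_2, alpha_5, alpha_7, alpha_8, alpha_9, alpha_10} form a chain of 6 nodes with one extra node attached to the third node from one end (E_7). A semisimple Lie algebra decomposes uniquely as the direct sum of simple ideals, one per connected component of its Dynkin diagram, so g ≅ A_3 ⊕ E_7 (dimension 15 + 133 = 148).

A3 ⊕ E7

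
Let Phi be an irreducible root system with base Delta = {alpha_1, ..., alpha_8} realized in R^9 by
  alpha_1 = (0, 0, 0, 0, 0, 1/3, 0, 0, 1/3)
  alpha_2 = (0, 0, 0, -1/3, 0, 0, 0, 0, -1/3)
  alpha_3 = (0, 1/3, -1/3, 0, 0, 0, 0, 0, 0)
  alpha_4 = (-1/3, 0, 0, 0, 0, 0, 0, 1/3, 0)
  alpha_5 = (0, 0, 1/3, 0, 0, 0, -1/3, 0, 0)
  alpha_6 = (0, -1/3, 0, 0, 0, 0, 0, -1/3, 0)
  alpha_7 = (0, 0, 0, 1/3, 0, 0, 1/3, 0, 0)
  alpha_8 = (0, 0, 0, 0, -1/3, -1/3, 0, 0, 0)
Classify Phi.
A_8

Compute the Cartan integers a_ij = 2(alpha_i, alpha_j)/(alpha_j, alpha_j); the resulting 8x8 Cartan matrix is
[[2, -1, 0, 0, 0, 0, 0, -1], [-1, 2, 0, 0, 0, 0, -1, 0], [0, 0, 2, 0, -1, -1, 0, 0], [0, 0, 0, 2, 0, -1, 0, 0], [0, 0, -1, 0, 2, 0, -1, 0], [0, 0, -1, -1, 0, 2, 0, 0], [0, -1, 0, 0, -1, 0, 2, 0], [-1, 0, 0, 0, 0, 0, 0, 2]].
All simple roots have the same length, so the diagram is simply laced. The associated Dynkin diagram is a chain of 8 nodes with single edges (A_8), so the type is A_8 (the algebra sl(9)).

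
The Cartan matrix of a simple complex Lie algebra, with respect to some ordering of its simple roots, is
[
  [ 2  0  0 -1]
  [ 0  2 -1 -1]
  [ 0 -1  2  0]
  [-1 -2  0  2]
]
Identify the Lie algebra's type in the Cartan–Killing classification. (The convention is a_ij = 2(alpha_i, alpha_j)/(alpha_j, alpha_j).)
F_4

The matrix has rank 4 with 2's on the diagonal. Reading the off-diagonal entries as Dynkin edges (a single edge where a_ij = a_ji = -1; a double or triple edge where a_ij * a_ji = 2 or 3), the diagram is a chain of 4 nodes with a double edge between the middle two (F_4). One simple-root ordering that puts it in standard form is (alpha_1, alpha_4, alpha_2, alpha_3). So the algebra is type F_4.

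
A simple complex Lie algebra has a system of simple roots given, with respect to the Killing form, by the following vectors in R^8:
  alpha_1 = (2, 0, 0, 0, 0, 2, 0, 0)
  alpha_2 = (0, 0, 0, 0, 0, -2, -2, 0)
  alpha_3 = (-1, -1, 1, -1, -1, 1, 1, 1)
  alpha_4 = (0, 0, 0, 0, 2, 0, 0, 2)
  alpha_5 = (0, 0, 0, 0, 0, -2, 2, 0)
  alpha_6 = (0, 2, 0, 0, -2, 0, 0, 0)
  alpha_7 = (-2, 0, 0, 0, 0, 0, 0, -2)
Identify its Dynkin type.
E_7

Compute the Cartan integers a_ij = 2(alpha_i, alpha_j)/(alpha_j, alpha_j); the resulting 7x7 Cartan matrix is
[[2, -1, 0, 0, -1, 0, -1], [-1, 2, -1, 0, 0, 0, 0], [0, -1, 2, 0, 0, 0, 0], [0, 0, 0, 2, 0, -1, -1], [-1, 0, 0, 0, 2, 0, 0], [0, 0, 0, -1, 0, 2, 0], [-1, 0, 0, -1, 0, 0, 2]].
All simple roots have the same length, so the diagram is simply laced. The associated Dynkin diagram is a chain of 6 nodes with one extra node attached to the third node from one end (E_7), so the type is E_7.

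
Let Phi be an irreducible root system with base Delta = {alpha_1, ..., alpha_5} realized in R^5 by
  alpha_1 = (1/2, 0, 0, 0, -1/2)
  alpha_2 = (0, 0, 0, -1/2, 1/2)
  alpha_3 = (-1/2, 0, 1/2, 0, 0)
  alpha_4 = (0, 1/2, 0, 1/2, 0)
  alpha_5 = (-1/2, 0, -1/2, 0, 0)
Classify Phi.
Compute the Cartan integers a_ij = 2(alpha_i, alpha_j)/(alpha_j, alpha_j); the resulting 5x5 Cartan matrix is
[[2, -1, -1, 0, -1], [-1, 2, 0, -1, 0], [-1, 0, 2, 0, 0], [0, -1, 0, 2, 0], [-1, 0, 0, 0, 2]].
All simple roots have the same length, so the diagram is simply laced. The associated Dynkin diagram is a chain of 3 nodes with a fork of two nodes at one end (D_5), so the type is D_5 (the algebra so(10)).

D5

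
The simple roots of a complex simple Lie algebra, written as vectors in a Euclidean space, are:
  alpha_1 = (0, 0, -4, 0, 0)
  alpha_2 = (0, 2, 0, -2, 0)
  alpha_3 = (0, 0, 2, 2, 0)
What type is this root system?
C3

Compute the Cartan integers a_ij = 2(alpha_i, alpha_j)/(alpha_j, alpha_j); the resulting 3x3 Cartan matrix is
[[2, 0, -2], [0, 2, -1], [-1, -1, 2]].
The roots have two lengths (squared-length ratio 2:1); the short ones are alpha_{2,3}. The associated Dynkin diagram is a chain of 3 nodes with a double edge at one end; the terminal node there is the unique long simple root (C_3), so the type is C_3 (the algebra sp(6)).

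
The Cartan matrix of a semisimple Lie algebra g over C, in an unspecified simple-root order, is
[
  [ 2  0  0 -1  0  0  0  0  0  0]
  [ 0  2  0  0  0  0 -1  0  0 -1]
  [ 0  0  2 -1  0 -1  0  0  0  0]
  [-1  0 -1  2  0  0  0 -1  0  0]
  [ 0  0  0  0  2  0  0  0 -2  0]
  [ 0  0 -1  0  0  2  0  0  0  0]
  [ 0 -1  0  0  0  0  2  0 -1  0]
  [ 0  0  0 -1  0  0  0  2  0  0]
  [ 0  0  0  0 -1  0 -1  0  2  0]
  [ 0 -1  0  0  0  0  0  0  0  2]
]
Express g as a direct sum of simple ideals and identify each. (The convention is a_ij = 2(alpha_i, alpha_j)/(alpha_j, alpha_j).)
C_5 (sp(10)) ⊕ D_5 (so(10))

The diagram associated to this matrix has two connected components: the simple roots {alpha_2, alpha_5, alpha_7, alpha_9, alpha_10} form a chain of 5 nodes with a double edge at one end; the terminal node there is the unique long simple root (C_5), and {alpha_1, alpha_3, alpha_4, alpha_6, alpha_8} form a chain of 3 nodes with a fork of two nodes at one end (D_5). A semisimple Lie algebra decomposes uniquely as the direct sum of simple ideals, one per connected component of its Dynkin diagram, so g ≅ C_5 ⊕ D_5 (dimension 55 + 45 = 100).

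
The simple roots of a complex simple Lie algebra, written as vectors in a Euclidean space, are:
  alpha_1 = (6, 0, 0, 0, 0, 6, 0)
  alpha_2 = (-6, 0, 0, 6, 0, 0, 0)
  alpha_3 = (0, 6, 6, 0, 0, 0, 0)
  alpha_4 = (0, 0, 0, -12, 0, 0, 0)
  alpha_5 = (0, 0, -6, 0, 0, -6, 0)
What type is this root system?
type C_5

Compute the Cartan integers a_ij = 2(alpha_i, alpha_j)/(alpha_j, alpha_j); the resulting 5x5 Cartan matrix is
[[2, -1, 0, 0, -1], [-1, 2, 0, -1, 0], [0, 0, 2, 0, -1], [0, -2, 0, 2, 0], [-1, 0, -1, 0, 2]].
The roots have two lengths (squared-length ratio 2:1); the short ones are alpha_{1,2,3,5}. The associated Dynkin diagram is a chain of 5 nodes with a double edge at one end; the terminal node there is the unique long simple root (C_5), so the type is C_5 (the algebra sp(10)).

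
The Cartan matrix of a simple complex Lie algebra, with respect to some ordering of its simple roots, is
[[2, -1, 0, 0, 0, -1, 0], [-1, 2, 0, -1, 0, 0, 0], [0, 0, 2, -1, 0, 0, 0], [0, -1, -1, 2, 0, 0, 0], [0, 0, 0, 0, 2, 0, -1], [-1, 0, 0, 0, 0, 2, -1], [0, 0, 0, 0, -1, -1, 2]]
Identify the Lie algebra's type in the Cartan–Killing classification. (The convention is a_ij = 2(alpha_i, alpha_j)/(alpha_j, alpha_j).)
type A_7

The matrix has rank 7 with 2's on the diagonal. Reading the off-diagonal entries as Dynkin edges (a single edge where a_ij = a_ji = -1; a double or triple edge where a_ij * a_ji = 2 or 3), the diagram is a chain of 7 nodes with single edges (A_7). One simple-root ordering that puts it in standard form is (alpha_5, alpha_7, alpha_6, alpha_1, alpha_2, alpha_4, alpha_3). So the algebra is type A_7, i.e. sl(8).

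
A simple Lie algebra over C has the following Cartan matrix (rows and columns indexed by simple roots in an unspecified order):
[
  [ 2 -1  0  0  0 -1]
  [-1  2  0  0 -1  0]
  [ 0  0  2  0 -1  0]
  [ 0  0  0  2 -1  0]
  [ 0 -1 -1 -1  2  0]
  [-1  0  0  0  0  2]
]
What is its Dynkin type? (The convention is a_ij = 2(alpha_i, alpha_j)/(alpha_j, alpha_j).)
D_6

The matrix has rank 6 with 2's on the diagonal. Reading the off-diagonal entries as Dynkin edges (a single edge where a_ij = a_ji = -1; a double or triple edge where a_ij * a_ji = 2 or 3), the diagram is a chain of 4 nodes with a fork of two nodes at one end (D_6). One simple-root ordering that puts it in standard form is (alpha_6, alpha_1, alpha_2, alpha_5, alpha_4, alpha_3). So the algebra is type D_6, i.e. so(12).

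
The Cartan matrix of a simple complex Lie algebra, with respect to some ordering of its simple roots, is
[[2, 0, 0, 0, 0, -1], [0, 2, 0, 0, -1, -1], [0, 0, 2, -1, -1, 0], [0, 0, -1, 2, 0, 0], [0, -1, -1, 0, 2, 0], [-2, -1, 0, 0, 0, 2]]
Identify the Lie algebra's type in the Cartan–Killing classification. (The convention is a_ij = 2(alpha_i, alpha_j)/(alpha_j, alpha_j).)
B6

The matrix has rank 6 with 2's on the diagonal. Reading the off-diagonal entries as Dynkin edges (a single edge where a_ij = a_ji = -1; a double or triple edge where a_ij * a_ji = 2 or 3), the diagram is a chain of 6 nodes with a double edge at one end; the terminal node there is the unique short simple root (B_6). One simple-root ordering that puts it in standard form is (alpha_4, alpha_3, alpha_5, alpha_2, alpha_6, alpha_1). So the algebra is type B_6, i.e. so(13).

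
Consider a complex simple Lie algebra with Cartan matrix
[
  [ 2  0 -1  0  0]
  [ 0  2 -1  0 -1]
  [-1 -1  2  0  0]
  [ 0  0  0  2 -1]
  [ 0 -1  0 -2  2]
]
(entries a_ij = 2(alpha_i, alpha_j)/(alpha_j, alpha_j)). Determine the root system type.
B_5

The matrix has rank 5 with 2's on the diagonal. Reading the off-diagonal entries as Dynkin edges (a single edge where a_ij = a_ji = -1; a double or triple edge where a_ij * a_ji = 2 or 3), the diagram is a chain of 5 nodes with a double edge at one end; the terminal node there is the unique short simple root (B_5). One simple-root ordering that puts it in standard form is (alpha_1, alpha_3, alpha_2, alpha_5, alpha_4). So the algebra is type B_5, i.e. so(11).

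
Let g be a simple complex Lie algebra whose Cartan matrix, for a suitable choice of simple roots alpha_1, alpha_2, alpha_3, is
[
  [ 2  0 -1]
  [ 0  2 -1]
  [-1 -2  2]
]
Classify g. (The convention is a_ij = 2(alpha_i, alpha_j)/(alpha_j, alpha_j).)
B_3 (so(7))

The matrix has rank 3 with 2's on the diagonal. Reading the off-diagonal entries as Dynkin edges (a single edge where a_ij = a_ji = -1; a double or triple edge where a_ij * a_ji = 2 or 3), the diagram is a chain of 3 nodes with a double edge at one end; the terminal node there is the unique short simple root (B_3). One simple-root ordering that puts it in standard form is (alpha_1, alpha_3, alpha_2). So the algebra is type B_3, i.e. so(7).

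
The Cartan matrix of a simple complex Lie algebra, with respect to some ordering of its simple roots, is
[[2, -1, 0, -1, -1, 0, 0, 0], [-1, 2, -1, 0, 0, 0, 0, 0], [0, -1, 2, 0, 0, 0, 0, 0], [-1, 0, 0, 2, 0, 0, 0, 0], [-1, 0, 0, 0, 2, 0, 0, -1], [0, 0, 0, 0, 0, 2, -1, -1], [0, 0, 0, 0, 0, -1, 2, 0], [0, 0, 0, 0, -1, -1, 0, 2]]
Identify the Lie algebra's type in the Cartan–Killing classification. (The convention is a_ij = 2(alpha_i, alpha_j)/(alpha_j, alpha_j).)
The matrix has rank 8 with 2's on the diagonal. Reading the off-diagonal entries as Dynkin edges (a single edge where a_ij = a_ji = -1; a double or triple edge where a_ij * a_ji = 2 or 3), the diagram is a chain of 7 nodes with one extra node attached to the third node from one end (E_8). One simple-root ordering that puts it in standard form is (alpha_3, alpha_4, alpha_2, alpha_1, alpha_5, alpha_8, alpha_6, alpha_7). So the algebra is type E_8.

type E_8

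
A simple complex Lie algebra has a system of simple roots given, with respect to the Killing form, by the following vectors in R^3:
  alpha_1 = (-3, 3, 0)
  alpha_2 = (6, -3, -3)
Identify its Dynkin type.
Compute the Cartan integers a_ij = 2(alpha_i, alpha_j)/(alpha_j, alpha_j); the resulting 2x2 Cartan matrix is
[[2, -1], [-3, 2]].
The roots have two lengths (squared-length ratio 3:1); the short ones are alpha_{1}. The associated Dynkin diagram is two nodes joined by a triple edge (G_2), so the type is G_2.

type G_2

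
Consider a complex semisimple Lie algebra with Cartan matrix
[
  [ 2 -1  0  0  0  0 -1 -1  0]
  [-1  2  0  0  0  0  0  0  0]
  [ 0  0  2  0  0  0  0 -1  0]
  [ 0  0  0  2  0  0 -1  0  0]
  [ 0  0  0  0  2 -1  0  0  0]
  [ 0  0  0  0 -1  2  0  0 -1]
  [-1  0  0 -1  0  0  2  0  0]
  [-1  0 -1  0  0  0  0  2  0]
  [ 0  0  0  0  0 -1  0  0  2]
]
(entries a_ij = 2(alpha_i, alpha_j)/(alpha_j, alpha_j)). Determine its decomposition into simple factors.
A_3 (sl(4)) ⊕ E_6

The diagram associated to this matrix has two connected components: the simple roots {alpha_5, alpha_6, alpha_9} form a chain of 3 nodes with single edges (A_3), and {alpha_1, alpha_2, alpha_3, alpha_4, alpha_7, alpha_8} form a chain of 5 nodes with one extra node attached to the third node from one end (E_6). A semisimple Lie algebra decomposes uniquely as the direct sum of simple ideals, one per connected component of its Dynkin diagram, so g ≅ A_3 ⊕ E_6 (dimension 15 + 78 = 93).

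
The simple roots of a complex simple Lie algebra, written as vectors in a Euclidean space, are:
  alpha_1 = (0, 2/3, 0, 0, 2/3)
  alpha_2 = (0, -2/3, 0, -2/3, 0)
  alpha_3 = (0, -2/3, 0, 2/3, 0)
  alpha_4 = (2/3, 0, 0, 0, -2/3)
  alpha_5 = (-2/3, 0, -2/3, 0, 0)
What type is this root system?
Compute the Cartan integers a_ij = 2(alpha_i, alpha_j)/(alpha_j, alpha_j); the resulting 5x5 Cartan matrix is
[[2, -1, -1, -1, 0], [-1, 2, 0, 0, 0], [-1, 0, 2, 0, 0], [-1, 0, 0, 2, -1], [0, 0, 0, -1, 2]].
All simple roots have the same length, so the diagram is simply laced. The associated Dynkin diagram is a chain of 3 nodes with a fork of two nodes at one end (D_5), so the type is D_5 (the algebra so(10)).

D_5 (so(10))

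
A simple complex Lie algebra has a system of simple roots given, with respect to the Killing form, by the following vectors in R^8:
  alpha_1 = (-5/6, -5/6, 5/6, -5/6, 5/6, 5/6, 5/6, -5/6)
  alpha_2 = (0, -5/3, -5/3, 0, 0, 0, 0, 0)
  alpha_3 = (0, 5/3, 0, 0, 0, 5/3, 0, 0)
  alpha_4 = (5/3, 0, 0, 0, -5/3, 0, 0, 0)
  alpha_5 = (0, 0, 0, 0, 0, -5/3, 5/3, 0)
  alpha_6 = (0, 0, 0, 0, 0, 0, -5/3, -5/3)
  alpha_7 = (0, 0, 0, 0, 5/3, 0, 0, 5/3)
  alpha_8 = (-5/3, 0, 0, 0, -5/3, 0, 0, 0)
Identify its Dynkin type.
Compute the Cartan integers a_ij = 2(alpha_i, alpha_j)/(alpha_j, alpha_j); the resulting 8x8 Cartan matrix is
[[2, 0, 0, -1, 0, 0, 0, 0], [0, 2, -1, 0, 0, 0, 0, 0], [0, -1, 2, 0, -1, 0, 0, 0], [-1, 0, 0, 2, 0, 0, -1, 0], [0, 0, -1, 0, 2, -1, 0, 0], [0, 0, 0, 0, -1, 2, -1, 0], [0, 0, 0, -1, 0, -1, 2, -1], [0, 0, 0, 0, 0, 0, -1, 2]].
All simple roots have the same length, so the diagram is simply laced. The associated Dynkin diagram is a chain of 7 nodes with one extra node attached to the third node from one end (E_8), so the type is E_8.

type E_8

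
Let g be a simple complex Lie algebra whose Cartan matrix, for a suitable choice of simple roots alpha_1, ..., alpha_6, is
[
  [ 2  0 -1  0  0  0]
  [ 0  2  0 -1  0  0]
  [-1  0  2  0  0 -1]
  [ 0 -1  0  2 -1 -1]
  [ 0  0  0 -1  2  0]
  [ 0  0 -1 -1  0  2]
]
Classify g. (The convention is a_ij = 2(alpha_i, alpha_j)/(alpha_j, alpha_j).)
The matrix has rank 6 with 2's on the diagonal. Reading the off-diagonal entries as Dynkin edges (a single edge where a_ij = a_ji = -1; a double or triple edge where a_ij * a_ji = 2 or 3), the diagram is a chain of 4 nodes with a fork of two nodes at one end (D_6). One simple-root ordering that puts it in standard form is (alpha_1, alpha_3, alpha_6, alpha_4, alpha_5, alpha_2). So the algebra is type D_6, i.e. so(12).

type D_6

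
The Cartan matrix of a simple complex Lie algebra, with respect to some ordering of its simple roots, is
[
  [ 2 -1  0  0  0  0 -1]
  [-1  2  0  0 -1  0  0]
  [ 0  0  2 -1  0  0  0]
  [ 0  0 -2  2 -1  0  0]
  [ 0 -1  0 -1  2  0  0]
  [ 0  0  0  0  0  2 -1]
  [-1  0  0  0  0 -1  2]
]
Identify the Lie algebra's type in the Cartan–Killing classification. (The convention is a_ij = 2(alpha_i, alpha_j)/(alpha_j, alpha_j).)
B_7

The matrix has rank 7 with 2's on the diagonal. Reading the off-diagonal entries as Dynkin edges (a single edge where a_ij = a_ji = -1; a double or triple edge where a_ij * a_ji = 2 or 3), the diagram is a chain of 7 nodes with a double edge at one end; the terminal node there is the unique short simple root (B_7). One simple-root ordering that puts it in standard form is (alpha_6, alpha_7, alpha_1, alpha_2, alpha_5, alpha_4, alpha_3). So the algebra is type B_7, i.e. so(15).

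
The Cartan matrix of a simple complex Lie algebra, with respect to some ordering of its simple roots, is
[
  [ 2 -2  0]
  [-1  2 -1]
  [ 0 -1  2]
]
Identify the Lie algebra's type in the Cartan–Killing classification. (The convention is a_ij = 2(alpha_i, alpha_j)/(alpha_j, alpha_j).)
The matrix has rank 3 with 2's on the diagonal. Reading the off-diagonal entries as Dynkin edges (a single edge where a_ij = a_ji = -1; a double or triple edge where a_ij * a_ji = 2 or 3), the diagram is a chain of 3 nodes with a double edge at one end; the terminal node there is the unique long simple root (C_3). One simple-root ordering that puts it in standard form is (alpha_3, alpha_2, alpha_1). So the algebra is type C_3, i.e. sp(6).

type C_3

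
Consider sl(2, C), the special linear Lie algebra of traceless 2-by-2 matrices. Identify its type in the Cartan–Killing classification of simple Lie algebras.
This is sl(2), which has dimension 2^2 - 1 = 3 and rank 2 - 1 = 1 (a Cartan subalgebra is the diagonal traceless matrices). In the classification of classical Lie algebras, the special linear algebra sl(n+1) has type A_n; here n = 1, so the Dynkin diagram is a chain of 1 nodes with single edges (A_1). Hence the type is A_1.

A1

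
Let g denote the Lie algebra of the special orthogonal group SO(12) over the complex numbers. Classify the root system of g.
type D_6

This is so(12) with 12 even, which has dimension 12(12-1)/2 = 66 and rank 12/2 = 6. In the classification of classical Lie algebras, the orthogonal algebra so(2n) in an even number of variables has type D_n; here n = 6, so the Dynkin diagram is a chain of 4 nodes with a fork of two nodes at one end (D_6). Hence the type is D_6.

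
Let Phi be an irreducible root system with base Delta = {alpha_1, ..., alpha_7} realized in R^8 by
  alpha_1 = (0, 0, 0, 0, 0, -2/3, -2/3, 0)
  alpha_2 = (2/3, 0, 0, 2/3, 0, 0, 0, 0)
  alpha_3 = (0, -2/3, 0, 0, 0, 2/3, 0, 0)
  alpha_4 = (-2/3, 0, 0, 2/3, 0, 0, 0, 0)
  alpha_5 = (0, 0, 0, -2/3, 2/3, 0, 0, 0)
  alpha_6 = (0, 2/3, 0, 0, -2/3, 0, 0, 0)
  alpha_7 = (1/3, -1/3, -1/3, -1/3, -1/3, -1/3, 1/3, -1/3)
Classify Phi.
type E_7

Compute the Cartan integers a_ij = 2(alpha_i, alpha_j)/(alpha_j, alpha_j); the resulting 7x7 Cartan matrix is
[[2, 0, -1, 0, 0, 0, 0], [0, 2, 0, 0, -1, 0, 0], [-1, 0, 2, 0, 0, -1, 0], [0, 0, 0, 2, -1, 0, -1], [0, -1, 0, -1, 2, -1, 0], [0, 0, -1, 0, -1, 2, 0], [0, 0, 0, -1, 0, 0, 2]].
All simple roots have the same length, so the diagram is simply laced. The associated Dynkin diagram is a chain of 6 nodes with one extra node attached to the third node from one end (E_7), so the type is E_7.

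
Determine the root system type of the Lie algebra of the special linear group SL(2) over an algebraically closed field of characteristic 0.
A1

This is sl(2), which has dimension 2^2 - 1 = 3 and rank 2 - 1 = 1 (a Cartan subalgebra is the diagonal traceless matrices). In the classification of classical Lie algebras, the special linear algebra sl(n+1) has type A_n; here n = 1, so the Dynkin diagram is a chain of 1 nodes with single edges (A_1). Hence the type is A_1.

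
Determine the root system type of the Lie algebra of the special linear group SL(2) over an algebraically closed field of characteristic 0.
A1

This is sl(2), which has dimension 2^2 - 1 = 3 and rank 2 - 1 = 1 (a Cartan subalgebra is the diagonal traceless matrices). In the classification of classical Lie algebras, the special linear algebra sl(n+1) has type A_n; here n = 1, so the Dynkin diagram is a chain of 1 nodes with single edges (A_1). Hence the type is A_1.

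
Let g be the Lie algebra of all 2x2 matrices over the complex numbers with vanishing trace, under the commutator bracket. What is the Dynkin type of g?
This is sl(2), which has dimension 2^2 - 1 = 3 and rank 2 - 1 = 1 (a Cartan subalgebra is the diagonal traceless matrices). In the classification of classical Lie algebras, the special linear algebra sl(n+1) has type A_n; here n = 1, so the Dynkin diagram is a chain of 1 nodes with single edges (A_1). Hence the type is A_1.

type A_1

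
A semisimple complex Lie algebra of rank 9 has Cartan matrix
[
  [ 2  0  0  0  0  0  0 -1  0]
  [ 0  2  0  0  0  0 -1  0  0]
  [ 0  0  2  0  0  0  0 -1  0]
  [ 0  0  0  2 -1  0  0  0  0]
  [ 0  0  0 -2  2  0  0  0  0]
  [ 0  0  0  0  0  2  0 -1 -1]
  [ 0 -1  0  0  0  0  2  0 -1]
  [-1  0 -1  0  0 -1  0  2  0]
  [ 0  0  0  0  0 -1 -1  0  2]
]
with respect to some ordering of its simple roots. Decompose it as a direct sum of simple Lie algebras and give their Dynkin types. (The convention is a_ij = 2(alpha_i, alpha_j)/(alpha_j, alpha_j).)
B_2 (so(5)) ⊕ D_7 (so(14))

The diagram associated to this matrix has two connected components: the simple roots {alpha_4, alpha_5} form a chain of 2 nodes with a double edge at one end; the terminal node there is the unique short simple root (B_2), and {alpha_1, alpha_2, alpha_3, alpha_6, alpha_7, alpha_8, alpha_9} form a chain of 5 nodes with a fork of two nodes at one end (D_7). A semisimple Lie algebra decomposes uniquely as the direct sum of simple ideals, one per connected component of its Dynkin diagram, so g ≅ B_2 ⊕ D_7 (dimension 10 + 91 = 101).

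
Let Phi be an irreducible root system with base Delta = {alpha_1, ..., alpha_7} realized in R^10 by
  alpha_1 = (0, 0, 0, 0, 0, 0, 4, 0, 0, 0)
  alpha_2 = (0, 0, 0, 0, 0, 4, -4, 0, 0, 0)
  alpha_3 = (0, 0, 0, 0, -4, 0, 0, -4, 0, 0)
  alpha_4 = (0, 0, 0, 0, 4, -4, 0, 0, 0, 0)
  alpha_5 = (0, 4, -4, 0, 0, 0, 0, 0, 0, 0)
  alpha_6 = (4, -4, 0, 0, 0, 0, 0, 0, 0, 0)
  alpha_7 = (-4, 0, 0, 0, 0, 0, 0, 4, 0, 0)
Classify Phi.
Compute the Cartan integers a_ij = 2(alpha_i, alpha_j)/(alpha_j, alpha_j); the resulting 7x7 Cartan matrix is
[[2, -1, 0, 0, 0, 0, 0], [-2, 2, 0, -1, 0, 0, 0], [0, 0, 2, -1, 0, 0, -1], [0, -1, -1, 2, 0, 0, 0], [0, 0, 0, 0, 2, -1, 0], [0, 0, 0, 0, -1, 2, -1], [0, 0, -1, 0, 0, -1, 2]].
The roots have two lengths (squared-length ratio 2:1); the short ones are alpha_{1}. The associated Dynkin diagram is a chain of 7 nodes with a double edge at one end; the terminal node there is the unique short simple root (B_7), so the type is B_7 (the algebra so(15)).

type B_7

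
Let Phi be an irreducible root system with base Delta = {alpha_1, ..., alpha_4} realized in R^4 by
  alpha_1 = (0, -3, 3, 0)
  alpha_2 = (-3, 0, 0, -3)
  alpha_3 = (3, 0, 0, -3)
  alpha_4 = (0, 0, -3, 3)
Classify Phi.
Compute the Cartan integers a_ij = 2(alpha_i, alpha_j)/(alpha_j, alpha_j); the resulting 4x4 Cartan matrix is
[[2, 0, 0, -1], [0, 2, 0, -1], [0, 0, 2, -1], [-1, -1, -1, 2]].
All simple roots have the same length, so the diagram is simply laced. The associated Dynkin diagram is a chain of 2 nodes with a fork of two nodes at one end (D_4), so the type is D_4 (the algebra so(8)).

D_4 (so(8))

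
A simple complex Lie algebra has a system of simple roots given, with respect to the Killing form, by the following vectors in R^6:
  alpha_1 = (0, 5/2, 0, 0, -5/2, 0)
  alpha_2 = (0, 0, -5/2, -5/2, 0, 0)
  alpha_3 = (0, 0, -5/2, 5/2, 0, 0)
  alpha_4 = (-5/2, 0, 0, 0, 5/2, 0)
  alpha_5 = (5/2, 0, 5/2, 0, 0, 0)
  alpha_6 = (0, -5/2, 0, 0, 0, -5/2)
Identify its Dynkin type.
Compute the Cartan integers a_ij = 2(alpha_i, alpha_j)/(alpha_j, alpha_j); the resulting 6x6 Cartan matrix is
[[2, 0, 0, -1, 0, -1], [0, 2, 0, 0, -1, 0], [0, 0, 2, 0, -1, 0], [-1, 0, 0, 2, -1, 0], [0, -1, -1, -1, 2, 0], [-1, 0, 0, 0, 0, 2]].
All simple roots have the same length, so the diagram is simply laced. The associated Dynkin diagram is a chain of 4 nodes with a fork of two nodes at one end (D_6), so the type is D_6 (the algebra so(12)).

type D_6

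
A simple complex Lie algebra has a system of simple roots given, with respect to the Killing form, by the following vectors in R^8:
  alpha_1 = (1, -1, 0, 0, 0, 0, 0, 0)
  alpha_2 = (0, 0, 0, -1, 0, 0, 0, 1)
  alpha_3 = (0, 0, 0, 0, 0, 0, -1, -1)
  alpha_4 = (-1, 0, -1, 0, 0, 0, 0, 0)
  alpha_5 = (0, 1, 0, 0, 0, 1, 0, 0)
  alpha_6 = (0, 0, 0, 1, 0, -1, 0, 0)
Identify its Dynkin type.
A6

Compute the Cartan integers a_ij = 2(alpha_i, alpha_j)/(alpha_j, alpha_j); the resulting 6x6 Cartan matrix is
[[2, 0, 0, -1, -1, 0], [0, 2, -1, 0, 0, -1], [0, -1, 2, 0, 0, 0], [-1, 0, 0, 2, 0, 0], [-1, 0, 0, 0, 2, -1], [0, -1, 0, 0, -1, 2]].
All simple roots have the same length, so the diagram is simply laced. The associated Dynkin diagram is a chain of 6 nodes with single edges (A_6), so the type is A_6 (the algebra sl(7)).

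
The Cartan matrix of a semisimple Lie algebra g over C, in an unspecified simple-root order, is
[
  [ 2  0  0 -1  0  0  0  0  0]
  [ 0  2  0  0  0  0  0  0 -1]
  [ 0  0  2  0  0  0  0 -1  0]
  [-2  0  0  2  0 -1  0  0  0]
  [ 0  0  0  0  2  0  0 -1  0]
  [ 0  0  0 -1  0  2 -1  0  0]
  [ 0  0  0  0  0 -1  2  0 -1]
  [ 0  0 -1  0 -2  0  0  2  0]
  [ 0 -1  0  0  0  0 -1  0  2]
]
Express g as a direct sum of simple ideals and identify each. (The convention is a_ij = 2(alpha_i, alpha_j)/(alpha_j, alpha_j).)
The diagram associated to this matrix has two connected components: the simple roots {alpha_3, alpha_5, alpha_8} form a chain of 3 nodes with a double edge at one end; the terminal node there is the unique short simple root (B_3), and {alpha_1, alpha_2, alpha_4, alpha_6, alpha_7, alpha_9} form a chain of 6 nodes with a double edge at one end; the terminal node there is the unique short simple root (B_6). A semisimple Lie algebra decomposes uniquely as the direct sum of simple ideals, one per connected component of its Dynkin diagram, so g ≅ B_3 ⊕ B_6 (dimension 21 + 78 = 99).

B_3 ⊕ B_6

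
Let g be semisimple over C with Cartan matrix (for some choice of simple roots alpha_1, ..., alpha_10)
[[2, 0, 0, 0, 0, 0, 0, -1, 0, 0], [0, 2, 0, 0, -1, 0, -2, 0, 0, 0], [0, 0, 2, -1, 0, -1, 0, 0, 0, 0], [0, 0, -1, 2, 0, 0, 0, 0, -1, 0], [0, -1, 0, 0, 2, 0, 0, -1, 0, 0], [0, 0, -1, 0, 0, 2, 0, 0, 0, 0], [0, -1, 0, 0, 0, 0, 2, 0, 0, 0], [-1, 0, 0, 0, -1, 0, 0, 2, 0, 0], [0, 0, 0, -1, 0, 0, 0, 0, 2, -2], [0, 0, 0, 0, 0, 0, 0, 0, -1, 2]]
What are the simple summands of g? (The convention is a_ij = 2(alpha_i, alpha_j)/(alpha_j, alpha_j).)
type B_5 ⊕ type B_5

The diagram associated to this matrix has two connected components: the simple roots {alpha_1, alpha_2, alpha_5, alpha_7, alpha_8} form a chain of 5 nodes with a double edge at one end; the terminal node there is the unique short simple root (B_5), and {alpha_3, alpha_4, alpha_6, alpha_9, alpha_10} form a chain of 5 nodes with a double edge at one end; the terminal node there is the unique short simple root (B_5). A semisimple Lie algebra decomposes uniquely as the direct sum of simple ideals, one per connected component of its Dynkin diagram, so g ≅ B_5 ⊕ B_5 (dimension 55 + 55 = 110).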